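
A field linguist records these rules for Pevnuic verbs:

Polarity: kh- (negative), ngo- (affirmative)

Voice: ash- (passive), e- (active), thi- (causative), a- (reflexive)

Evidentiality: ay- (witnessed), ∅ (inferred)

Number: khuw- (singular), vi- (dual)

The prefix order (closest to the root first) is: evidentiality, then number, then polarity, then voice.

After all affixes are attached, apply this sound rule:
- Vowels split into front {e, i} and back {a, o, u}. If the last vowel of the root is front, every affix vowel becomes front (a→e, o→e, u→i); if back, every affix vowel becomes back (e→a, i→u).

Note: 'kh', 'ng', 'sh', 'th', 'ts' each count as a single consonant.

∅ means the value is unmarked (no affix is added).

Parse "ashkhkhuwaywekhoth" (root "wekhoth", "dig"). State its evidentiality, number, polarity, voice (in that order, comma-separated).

Segment: ash-kh-khuw-ay-wekhoth.
evidentiality: ay- → witnessed.
number: khuw- → singular.
polarity: kh- → negative.
voice: ash- → passive.

witnessed, singular, negative, passive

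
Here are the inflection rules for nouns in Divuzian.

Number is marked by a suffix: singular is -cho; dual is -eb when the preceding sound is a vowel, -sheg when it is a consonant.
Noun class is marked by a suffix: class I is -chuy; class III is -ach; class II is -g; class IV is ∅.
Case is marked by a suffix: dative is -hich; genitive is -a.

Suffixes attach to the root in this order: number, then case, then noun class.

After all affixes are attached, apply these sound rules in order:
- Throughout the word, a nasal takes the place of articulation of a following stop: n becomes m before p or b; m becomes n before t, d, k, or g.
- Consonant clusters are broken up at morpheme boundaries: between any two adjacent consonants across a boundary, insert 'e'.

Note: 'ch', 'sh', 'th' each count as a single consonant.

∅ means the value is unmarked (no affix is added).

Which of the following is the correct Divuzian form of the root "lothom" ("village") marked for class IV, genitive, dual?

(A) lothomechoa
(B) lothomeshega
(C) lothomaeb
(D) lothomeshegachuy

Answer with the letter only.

Attach number dual -sheg (after consonant 'm') → lothomsheg.
Attach case genitive -a → lothomshega.
noun class = class IV: zero marking, form stays lothomshega.
Nasal assimilation: no change.
Apply epenthesis: lothomshega → lothomeshega.
So the correct form is lothomeshega, option (B).
(C) lothomaeb is wrong: it has the affixes in the wrong order.
(D) lothomeshegachuy is wrong: it uses class I instead of class IV for noun class.
(A) lothomechoa is wrong: it uses singular instead of dual for number.

B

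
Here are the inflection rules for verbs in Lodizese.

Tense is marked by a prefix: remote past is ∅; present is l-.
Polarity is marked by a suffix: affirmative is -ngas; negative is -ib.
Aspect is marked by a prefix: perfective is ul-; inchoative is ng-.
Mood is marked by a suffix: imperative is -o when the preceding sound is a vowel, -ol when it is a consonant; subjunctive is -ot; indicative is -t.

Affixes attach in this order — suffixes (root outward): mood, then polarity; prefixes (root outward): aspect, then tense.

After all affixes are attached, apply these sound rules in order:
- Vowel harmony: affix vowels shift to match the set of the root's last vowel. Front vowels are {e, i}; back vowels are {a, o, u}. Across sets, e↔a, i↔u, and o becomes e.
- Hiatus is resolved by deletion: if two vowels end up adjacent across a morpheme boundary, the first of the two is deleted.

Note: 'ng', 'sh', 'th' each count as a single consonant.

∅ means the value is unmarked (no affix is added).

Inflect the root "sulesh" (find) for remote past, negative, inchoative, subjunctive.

ngsuleshetib

Attach mood subjunctive -ot → suleshot.
Attach polarity negative -ib → suleshotib.
Attach aspect inchoative ng- → ngsuleshotib.
tense = remote past: zero marking, form stays ngsuleshotib.
Apply vowel harmony: ngsuleshotib → ngsuleshetib.
Vowel deletion: no change.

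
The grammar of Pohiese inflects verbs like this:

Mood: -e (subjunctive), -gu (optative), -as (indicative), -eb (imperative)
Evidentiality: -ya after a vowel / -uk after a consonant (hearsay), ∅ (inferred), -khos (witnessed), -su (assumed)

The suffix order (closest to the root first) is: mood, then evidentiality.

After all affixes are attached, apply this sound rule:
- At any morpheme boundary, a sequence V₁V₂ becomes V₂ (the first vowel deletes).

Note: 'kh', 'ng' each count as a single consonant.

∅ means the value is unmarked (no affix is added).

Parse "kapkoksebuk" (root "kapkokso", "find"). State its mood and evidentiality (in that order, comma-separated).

Segment: kapkokso-eb-uk.
mood: -eb → imperative.
evidentiality: -ya/uk → hearsay.

imperative, hearsay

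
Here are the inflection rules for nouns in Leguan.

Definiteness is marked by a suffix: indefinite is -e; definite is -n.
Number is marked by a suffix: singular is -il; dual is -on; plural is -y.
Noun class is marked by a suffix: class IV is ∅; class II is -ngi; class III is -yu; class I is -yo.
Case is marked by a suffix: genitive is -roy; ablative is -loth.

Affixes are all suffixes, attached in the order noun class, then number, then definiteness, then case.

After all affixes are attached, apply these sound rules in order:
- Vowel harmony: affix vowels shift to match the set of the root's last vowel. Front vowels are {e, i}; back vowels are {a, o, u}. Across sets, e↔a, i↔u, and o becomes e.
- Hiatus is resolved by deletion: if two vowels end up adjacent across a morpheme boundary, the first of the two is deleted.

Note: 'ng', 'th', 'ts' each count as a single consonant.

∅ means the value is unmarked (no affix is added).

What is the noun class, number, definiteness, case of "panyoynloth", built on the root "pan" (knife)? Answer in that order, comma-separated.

class I, plural, definite, ablative

Segment: pan-yo-y-n-loth.
noun class: -yo → class I.
number: -y → plural.
definiteness: -n → definite.
case: -loth → ablative.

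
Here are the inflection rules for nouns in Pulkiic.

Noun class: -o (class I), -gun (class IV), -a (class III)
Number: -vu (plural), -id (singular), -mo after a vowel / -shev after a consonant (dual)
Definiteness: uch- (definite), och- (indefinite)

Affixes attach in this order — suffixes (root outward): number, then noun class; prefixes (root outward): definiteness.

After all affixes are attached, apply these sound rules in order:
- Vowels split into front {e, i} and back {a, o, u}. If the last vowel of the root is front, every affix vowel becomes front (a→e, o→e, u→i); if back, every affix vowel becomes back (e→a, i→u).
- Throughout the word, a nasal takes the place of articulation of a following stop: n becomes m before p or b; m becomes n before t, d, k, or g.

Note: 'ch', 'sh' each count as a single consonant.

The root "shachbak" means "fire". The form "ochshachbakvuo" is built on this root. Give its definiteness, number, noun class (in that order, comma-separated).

Segment: och-shachbak-vu-o.
definiteness: och- → indefinite.
number: -vu → plural.
noun class: -o → class I.

indefinite, plural, class I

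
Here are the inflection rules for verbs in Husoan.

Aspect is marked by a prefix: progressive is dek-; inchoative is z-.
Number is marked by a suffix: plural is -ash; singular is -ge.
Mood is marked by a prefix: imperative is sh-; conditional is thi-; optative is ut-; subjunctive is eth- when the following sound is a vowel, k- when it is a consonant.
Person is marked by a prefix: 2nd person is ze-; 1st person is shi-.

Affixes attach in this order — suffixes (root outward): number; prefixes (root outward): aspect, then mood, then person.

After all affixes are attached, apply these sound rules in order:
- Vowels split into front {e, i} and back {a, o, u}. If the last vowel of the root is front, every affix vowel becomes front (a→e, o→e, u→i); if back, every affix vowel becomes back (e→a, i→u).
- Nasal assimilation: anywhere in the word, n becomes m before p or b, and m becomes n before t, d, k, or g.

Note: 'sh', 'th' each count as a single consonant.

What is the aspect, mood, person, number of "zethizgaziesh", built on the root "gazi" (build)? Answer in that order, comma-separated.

Segment: ze-thi-z-gazi-ash.
aspect: z- → inchoative.
mood: thi- → conditional.
person: ze- → 2nd person.
number: -ash → plural.

inchoative, conditional, 2nd person, plural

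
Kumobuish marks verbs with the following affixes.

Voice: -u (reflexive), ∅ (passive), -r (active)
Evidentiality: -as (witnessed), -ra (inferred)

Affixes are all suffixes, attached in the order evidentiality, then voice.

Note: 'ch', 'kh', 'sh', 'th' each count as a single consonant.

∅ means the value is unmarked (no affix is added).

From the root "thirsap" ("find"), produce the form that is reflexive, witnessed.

Attach evidentiality witnessed -as → thirsapas.
Attach voice reflexive -u → thirsapasu.

thirsapasu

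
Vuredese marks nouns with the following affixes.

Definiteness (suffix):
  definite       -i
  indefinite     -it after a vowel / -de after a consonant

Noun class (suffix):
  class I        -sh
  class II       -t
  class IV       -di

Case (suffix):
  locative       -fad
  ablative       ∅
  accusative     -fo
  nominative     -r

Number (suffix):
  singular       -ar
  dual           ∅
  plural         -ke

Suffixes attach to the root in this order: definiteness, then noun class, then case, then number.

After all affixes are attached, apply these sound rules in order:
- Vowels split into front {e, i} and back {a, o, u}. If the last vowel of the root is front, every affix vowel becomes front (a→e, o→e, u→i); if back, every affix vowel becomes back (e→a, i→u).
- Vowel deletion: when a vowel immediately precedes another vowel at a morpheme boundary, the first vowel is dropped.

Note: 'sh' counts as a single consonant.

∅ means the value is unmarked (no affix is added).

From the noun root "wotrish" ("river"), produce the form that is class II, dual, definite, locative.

Attach definiteness definite -i → wotrishi.
Attach noun class class II -t → wotrishit.
Attach case locative -fad → wotrishitfad.
number = dual: zero marking, form stays wotrishitfad.
Apply vowel harmony: wotrishitfad → wotrishitfed.
Vowel deletion: no change.

wotrishitfed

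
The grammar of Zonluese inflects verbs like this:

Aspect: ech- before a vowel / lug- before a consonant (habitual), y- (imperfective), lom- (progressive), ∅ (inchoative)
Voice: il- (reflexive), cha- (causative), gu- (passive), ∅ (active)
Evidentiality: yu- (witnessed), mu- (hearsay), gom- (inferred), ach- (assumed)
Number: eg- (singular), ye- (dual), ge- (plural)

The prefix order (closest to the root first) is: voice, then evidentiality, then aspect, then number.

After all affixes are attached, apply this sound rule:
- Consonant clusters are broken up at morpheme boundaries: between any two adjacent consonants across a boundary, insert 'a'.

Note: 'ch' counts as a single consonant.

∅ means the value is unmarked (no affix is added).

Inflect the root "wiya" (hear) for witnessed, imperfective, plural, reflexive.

Attach voice reflexive il- → ilwiya.
Attach evidentiality witnessed yu- → yuilwiya.
Attach aspect imperfective y- → yyuilwiya.
Attach number plural ge- → geyyuilwiya.
Apply epenthesis: geyyuilwiya → geyayuilawiya.

geyayuilawiya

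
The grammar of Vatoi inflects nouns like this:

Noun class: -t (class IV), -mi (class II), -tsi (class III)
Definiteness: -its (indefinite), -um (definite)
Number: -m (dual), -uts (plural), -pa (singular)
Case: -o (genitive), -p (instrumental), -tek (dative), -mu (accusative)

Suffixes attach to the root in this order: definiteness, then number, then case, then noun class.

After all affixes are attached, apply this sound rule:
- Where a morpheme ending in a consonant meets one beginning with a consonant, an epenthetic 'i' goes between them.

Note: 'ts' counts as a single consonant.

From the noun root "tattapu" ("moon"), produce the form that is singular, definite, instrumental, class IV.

Attach definiteness definite -um → tattapuum.
Attach number singular -pa → tattapuumpa.
Attach case instrumental -p → tattapuumpap.
Attach noun class class IV -t → tattapuumpapt.
Apply epenthesis: tattapuumpapt → tattapuumipapit.

tattapuumipapit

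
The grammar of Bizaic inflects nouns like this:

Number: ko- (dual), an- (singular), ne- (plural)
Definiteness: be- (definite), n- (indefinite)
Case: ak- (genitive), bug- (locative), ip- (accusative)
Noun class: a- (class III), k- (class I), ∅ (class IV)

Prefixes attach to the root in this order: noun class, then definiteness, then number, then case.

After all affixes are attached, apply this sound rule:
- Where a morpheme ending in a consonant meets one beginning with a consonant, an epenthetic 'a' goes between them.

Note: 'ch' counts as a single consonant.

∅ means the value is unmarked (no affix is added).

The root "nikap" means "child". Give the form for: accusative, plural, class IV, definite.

ipanebenikap

noun class = class IV: zero marking, form stays nikap.
Attach definiteness definite be- → benikap.
Attach number plural ne- → nebenikap.
Attach case accusative ip- → ipnebenikap.
Apply epenthesis: ipnebenikap → ipanebenikap.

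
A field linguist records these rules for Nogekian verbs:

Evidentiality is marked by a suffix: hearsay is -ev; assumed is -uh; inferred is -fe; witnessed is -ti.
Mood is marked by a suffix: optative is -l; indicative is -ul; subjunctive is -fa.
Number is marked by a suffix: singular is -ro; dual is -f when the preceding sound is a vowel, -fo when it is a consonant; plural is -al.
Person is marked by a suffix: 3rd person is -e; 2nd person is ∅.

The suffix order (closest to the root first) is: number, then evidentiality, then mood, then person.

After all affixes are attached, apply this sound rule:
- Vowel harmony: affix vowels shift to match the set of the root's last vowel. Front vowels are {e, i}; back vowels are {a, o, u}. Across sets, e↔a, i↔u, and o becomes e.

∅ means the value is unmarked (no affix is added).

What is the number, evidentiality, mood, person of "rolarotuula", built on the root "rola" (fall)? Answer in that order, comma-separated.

singular, witnessed, indicative, 3rd person

Segment: rola-ro-ti-ul-e.
number: -ro → singular.
evidentiality: -ti → witnessed.
mood: -ul → indicative.
person: -e → 3rd person.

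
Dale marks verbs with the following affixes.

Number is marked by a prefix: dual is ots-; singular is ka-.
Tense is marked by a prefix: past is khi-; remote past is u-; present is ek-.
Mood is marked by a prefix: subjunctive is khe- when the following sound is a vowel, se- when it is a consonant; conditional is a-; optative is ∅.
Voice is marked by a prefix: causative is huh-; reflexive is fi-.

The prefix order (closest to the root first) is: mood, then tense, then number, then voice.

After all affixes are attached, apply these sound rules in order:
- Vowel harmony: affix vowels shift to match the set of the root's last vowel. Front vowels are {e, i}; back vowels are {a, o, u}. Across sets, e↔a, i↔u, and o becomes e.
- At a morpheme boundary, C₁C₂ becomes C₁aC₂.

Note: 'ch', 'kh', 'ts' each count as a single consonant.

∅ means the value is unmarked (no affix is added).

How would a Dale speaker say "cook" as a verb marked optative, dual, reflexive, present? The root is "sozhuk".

mood = optative: zero marking, form stays sozhuk.
Attach tense present ek- → eksozhuk.
Attach number dual ots- → otseksozhuk.
Attach voice reflexive fi- → fiotseksozhuk.
Apply vowel harmony: fiotseksozhuk → fuotsaksozhuk.
Apply epenthesis: fuotsaksozhuk → fuotsakasozhuk.

fuotsakasozhuk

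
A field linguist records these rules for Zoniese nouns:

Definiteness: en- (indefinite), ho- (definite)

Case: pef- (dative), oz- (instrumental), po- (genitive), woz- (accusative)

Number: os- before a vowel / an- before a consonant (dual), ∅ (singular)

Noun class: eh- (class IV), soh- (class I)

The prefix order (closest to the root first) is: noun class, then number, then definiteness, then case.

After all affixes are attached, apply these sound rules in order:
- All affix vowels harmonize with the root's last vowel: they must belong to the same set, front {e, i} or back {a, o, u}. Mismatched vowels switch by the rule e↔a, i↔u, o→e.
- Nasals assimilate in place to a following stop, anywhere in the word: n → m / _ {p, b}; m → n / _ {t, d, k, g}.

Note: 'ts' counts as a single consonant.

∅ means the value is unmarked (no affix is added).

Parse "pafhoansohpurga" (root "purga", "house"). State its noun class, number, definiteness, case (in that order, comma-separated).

class I, dual, definite, dative

Segment: pef-ho-an-soh-purga.
noun class: soh- → class I.
number: os/an- → dual.
definiteness: ho- → definite.
case: pef- → dative.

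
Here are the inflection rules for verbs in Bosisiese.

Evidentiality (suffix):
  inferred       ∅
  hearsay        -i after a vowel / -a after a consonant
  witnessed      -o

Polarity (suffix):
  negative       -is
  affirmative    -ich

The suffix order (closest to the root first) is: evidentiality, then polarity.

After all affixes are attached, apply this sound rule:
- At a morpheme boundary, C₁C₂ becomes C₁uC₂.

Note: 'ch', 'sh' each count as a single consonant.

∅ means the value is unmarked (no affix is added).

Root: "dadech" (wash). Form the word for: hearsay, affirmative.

dadechaich

Attach evidentiality hearsay -a (after consonant 'ch') → dadecha.
Attach polarity affirmative -ich → dadechaich.
Epenthesis: no change.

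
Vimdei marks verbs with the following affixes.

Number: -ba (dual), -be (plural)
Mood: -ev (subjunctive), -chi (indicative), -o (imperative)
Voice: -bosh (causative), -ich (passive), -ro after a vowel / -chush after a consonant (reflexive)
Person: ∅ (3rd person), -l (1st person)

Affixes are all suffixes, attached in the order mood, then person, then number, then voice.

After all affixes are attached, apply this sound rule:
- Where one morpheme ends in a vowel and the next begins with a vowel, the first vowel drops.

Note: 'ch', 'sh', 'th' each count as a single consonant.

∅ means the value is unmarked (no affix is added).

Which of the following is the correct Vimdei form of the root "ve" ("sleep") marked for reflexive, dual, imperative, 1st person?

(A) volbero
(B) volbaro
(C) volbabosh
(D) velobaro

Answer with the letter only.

B

Attach mood imperative -o → veo.
Attach person 1st person -l → veol.
Attach number dual -ba → veolba.
Attach voice reflexive -ro (after vowel 'a') → veolbaro.
Apply vowel deletion: veolbaro → volbaro.
So the correct form is volbaro, option (B).
(D) velobaro is wrong: it has the affixes in the wrong order.
(A) volbero is wrong: it uses plural instead of dual for number.
(C) volbabosh is wrong: it uses causative instead of reflexive for voice.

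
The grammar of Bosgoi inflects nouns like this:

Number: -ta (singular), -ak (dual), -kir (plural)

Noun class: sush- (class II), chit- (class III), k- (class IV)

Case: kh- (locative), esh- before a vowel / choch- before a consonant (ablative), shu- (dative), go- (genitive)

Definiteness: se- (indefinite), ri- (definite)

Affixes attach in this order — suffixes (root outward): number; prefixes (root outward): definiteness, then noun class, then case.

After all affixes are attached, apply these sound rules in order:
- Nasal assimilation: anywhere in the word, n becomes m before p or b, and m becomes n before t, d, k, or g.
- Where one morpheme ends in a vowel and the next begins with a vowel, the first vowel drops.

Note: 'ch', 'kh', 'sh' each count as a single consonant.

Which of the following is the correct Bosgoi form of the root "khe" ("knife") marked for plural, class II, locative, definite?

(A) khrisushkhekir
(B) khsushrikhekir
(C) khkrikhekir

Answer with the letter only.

B

Attach definiteness definite ri- → rikhe.
Attach noun class class II sush- → sushrikhe.
Attach number plural -kir → sushrikhekir.
Attach case locative kh- → khsushrikhekir.
Nasal assimilation: no change.
Vowel deletion: no change.
So the correct form is khsushrikhekir, option (B).
(C) khkrikhekir is wrong: it uses class IV instead of class II for noun class.
(A) khrisushkhekir is wrong: it has the affixes in the wrong order.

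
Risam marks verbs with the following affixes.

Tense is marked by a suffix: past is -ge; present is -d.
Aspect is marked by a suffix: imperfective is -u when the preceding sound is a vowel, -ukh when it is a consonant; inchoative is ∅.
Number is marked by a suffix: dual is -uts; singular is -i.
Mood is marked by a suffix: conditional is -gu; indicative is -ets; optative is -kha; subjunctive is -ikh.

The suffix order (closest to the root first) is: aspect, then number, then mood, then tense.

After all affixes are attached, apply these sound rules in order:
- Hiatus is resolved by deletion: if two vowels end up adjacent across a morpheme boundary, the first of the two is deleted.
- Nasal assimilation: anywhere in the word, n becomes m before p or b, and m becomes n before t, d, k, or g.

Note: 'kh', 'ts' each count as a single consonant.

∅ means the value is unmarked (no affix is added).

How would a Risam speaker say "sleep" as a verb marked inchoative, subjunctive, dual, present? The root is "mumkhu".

aspect = inchoative: zero marking, form stays mumkhu.
Attach number dual -uts → mumkhuuts.
Attach mood subjunctive -ikh → mumkhuutsikh.
Attach tense present -d → mumkhuutsikhd.
Apply vowel deletion: mumkhuutsikhd → mumkhutsikhd.
Nasal assimilation: no change.

mumkhutsikhd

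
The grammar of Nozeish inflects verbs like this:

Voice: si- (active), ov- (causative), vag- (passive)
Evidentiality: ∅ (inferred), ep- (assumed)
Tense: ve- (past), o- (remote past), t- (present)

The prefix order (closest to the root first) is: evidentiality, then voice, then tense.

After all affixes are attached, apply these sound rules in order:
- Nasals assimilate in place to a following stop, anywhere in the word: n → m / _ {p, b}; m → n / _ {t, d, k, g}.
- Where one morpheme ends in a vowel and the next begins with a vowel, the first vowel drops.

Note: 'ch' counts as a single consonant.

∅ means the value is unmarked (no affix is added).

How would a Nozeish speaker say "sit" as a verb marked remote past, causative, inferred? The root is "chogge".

ovchogge

evidentiality = inferred: zero marking, form stays chogge.
Attach voice causative ov- → ovchogge.
Attach tense remote past o- → oovchogge.
Nasal assimilation: no change.
Apply vowel deletion: oovchogge → ovchogge.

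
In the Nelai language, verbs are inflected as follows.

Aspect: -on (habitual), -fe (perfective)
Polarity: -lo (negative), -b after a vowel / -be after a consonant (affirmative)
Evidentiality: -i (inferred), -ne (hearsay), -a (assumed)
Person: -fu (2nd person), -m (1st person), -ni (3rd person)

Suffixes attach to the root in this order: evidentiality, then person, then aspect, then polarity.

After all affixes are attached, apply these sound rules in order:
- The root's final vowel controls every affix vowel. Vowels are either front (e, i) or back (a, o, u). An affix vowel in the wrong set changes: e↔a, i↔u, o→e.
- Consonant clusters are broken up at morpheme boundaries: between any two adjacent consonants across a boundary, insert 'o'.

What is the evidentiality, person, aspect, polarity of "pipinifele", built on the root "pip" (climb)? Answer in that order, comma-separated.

inferred, 3rd person, perfective, negative

Segment: pip-i-ni-fe-lo.
evidentiality: -i → inferred.
person: -ni → 3rd person.
aspect: -fe → perfective.
polarity: -lo → negative.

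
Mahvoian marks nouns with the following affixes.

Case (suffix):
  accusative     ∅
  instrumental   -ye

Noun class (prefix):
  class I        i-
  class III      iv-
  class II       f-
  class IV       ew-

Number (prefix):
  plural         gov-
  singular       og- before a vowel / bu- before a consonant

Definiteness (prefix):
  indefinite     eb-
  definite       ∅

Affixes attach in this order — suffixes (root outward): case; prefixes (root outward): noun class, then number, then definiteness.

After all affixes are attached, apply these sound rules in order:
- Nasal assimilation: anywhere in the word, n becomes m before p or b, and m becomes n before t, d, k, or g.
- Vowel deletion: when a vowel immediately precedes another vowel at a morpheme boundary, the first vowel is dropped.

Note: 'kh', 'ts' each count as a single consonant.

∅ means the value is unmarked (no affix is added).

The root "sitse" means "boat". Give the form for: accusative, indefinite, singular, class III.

ebogivsitse

Attach noun class class III iv- → ivsitse.
case = accusative: zero marking, form stays ivsitse.
Attach number singular og- (before vowel 'i') → ogivsitse.
Attach definiteness indefinite eb- → ebogivsitse.
Nasal assimilation: no change.
Vowel deletion: no change.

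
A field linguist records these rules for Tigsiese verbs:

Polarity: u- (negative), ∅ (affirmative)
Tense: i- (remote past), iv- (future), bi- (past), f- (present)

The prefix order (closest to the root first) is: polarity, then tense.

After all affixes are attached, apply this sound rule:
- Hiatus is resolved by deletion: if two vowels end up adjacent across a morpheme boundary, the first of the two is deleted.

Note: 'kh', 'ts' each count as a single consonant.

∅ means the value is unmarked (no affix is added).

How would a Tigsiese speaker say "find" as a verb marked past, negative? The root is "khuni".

Attach polarity negative u- → ukhuni.
Attach tense past bi- → biukhuni.
Apply vowel deletion: biukhuni → bukhuni.

bukhuni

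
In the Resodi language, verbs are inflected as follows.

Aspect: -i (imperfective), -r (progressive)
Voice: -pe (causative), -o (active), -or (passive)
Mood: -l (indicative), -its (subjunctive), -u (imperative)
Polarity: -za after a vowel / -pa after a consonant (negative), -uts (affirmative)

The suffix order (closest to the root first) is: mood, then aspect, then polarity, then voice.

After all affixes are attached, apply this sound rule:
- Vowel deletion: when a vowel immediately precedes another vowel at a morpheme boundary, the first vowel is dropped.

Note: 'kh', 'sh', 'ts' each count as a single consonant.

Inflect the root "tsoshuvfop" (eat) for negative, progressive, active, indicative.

tsoshuvfoplrpo

Attach mood indicative -l → tsoshuvfopl.
Attach aspect progressive -r → tsoshuvfoplr.
Attach polarity negative -pa (after consonant 'r') → tsoshuvfoplrpa.
Attach voice active -o → tsoshuvfoplrpao.
Apply vowel deletion: tsoshuvfoplrpao → tsoshuvfoplrpo.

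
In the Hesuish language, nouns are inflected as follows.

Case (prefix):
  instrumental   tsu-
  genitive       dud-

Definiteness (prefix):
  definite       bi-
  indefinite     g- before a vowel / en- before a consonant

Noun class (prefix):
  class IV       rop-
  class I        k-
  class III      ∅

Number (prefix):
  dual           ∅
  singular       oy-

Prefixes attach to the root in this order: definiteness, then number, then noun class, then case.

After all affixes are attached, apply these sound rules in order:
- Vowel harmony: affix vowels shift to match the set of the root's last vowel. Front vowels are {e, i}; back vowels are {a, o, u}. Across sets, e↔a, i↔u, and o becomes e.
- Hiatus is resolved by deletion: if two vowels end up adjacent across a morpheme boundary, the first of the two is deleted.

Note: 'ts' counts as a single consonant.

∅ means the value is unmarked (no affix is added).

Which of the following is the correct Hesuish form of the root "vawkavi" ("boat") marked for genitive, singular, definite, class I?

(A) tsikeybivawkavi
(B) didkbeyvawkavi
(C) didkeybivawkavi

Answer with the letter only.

C

Attach definiteness definite bi- → bivawkavi.
Attach number singular oy- → oybivawkavi.
Attach noun class class I k- → koybivawkavi.
Attach case genitive dud- → dudkoybivawkavi.
Apply vowel harmony: dudkoybivawkavi → didkeybivawkavi.
Vowel deletion: no change.
So the correct form is didkeybivawkavi, option (C).
(B) didkbeyvawkavi is wrong: it has the affixes in the wrong order.
(A) tsikeybivawkavi is wrong: it uses instrumental instead of genitive for case.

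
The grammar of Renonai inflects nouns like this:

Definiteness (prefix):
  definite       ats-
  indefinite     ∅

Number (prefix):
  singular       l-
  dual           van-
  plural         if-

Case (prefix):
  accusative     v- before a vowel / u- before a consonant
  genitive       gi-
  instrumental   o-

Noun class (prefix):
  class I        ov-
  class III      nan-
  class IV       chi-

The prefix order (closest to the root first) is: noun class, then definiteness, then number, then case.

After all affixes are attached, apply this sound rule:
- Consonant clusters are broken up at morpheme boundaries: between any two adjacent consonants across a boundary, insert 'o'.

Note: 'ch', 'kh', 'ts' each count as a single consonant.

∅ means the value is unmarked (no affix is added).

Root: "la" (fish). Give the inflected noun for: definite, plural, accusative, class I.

vifatsovola

Attach noun class class I ov- → ovla.
Attach definiteness definite ats- → atsovla.
Attach number plural if- → ifatsovla.
Attach case accusative v- (before vowel 'i') → vifatsovla.
Apply epenthesis: vifatsovla → vifatsovola.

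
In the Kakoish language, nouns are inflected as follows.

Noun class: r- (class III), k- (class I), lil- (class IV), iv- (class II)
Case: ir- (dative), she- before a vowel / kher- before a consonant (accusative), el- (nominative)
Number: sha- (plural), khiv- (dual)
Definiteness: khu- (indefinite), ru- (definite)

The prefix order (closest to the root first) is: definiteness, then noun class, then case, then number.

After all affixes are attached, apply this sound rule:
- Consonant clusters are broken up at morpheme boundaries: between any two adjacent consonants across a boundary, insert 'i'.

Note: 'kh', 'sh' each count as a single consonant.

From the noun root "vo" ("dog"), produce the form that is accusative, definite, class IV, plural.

Attach definiteness definite ru- → ruvo.
Attach noun class class IV lil- → lilruvo.
Attach case accusative kher- (before consonant 'l') → kherlilruvo.
Attach number plural sha- → shakherlilruvo.
Apply epenthesis: shakherlilruvo → shakherililiruvo.

shakherililiruvo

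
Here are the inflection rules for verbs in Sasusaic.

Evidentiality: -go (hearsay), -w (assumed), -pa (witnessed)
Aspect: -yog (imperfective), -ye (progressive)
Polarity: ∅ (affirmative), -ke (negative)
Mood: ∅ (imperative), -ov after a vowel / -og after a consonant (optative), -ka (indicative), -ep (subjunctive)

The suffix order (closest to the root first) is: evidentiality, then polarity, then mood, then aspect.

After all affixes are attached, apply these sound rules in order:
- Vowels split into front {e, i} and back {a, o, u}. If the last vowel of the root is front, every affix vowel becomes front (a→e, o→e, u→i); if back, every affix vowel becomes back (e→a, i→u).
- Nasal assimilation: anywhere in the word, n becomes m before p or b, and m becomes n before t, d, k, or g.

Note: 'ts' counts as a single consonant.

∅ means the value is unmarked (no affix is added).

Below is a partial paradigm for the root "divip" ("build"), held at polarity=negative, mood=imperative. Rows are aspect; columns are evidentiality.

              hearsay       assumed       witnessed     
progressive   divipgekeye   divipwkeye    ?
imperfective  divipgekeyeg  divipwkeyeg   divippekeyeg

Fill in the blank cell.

Attach evidentiality witnessed -pa → divippa.
Attach polarity negative -ke → divippake.
mood = imperative: zero marking, form stays divippake.
Attach aspect progressive -ye → divippakeye.
Apply vowel harmony: divippakeye → divippekeye.
Nasal assimilation: no change.

divippekeye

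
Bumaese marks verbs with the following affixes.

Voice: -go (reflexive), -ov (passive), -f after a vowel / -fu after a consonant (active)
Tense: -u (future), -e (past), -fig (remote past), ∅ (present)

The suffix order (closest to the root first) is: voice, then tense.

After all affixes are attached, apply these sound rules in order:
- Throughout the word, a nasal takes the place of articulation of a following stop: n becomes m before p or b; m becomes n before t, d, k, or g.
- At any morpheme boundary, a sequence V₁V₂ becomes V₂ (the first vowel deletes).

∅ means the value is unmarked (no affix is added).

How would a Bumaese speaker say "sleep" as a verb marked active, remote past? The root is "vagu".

vaguffig

Attach voice active -f (after vowel 'u') → vaguf.
Attach tense remote past -fig → vaguffig.
Nasal assimilation: no change.
Vowel deletion: no change.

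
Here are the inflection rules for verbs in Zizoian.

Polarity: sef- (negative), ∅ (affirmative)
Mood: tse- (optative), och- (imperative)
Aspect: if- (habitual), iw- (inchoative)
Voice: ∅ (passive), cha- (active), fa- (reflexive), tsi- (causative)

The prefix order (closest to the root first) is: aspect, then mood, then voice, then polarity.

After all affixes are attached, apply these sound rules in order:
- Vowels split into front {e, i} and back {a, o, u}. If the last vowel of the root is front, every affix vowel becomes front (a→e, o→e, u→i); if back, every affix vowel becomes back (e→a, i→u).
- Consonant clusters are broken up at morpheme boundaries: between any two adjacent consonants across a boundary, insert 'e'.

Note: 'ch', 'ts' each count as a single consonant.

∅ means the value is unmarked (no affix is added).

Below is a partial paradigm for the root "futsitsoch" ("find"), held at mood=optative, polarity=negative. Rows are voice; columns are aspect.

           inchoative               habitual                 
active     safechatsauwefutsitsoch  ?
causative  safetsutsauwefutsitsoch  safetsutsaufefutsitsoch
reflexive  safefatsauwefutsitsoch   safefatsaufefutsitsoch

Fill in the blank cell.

Attach aspect habitual if- → iffutsitsoch.
Attach mood optative tse- → tseiffutsitsoch.
Attach voice active cha- → chatseiffutsitsoch.
Attach polarity negative sef- → sefchatseiffutsitsoch.
Apply vowel harmony: sefchatseiffutsitsoch → safchatsauffutsitsoch.
Apply epenthesis: safchatsauffutsitsoch → safechatsaufefutsitsoch.

safechatsaufefutsitsoch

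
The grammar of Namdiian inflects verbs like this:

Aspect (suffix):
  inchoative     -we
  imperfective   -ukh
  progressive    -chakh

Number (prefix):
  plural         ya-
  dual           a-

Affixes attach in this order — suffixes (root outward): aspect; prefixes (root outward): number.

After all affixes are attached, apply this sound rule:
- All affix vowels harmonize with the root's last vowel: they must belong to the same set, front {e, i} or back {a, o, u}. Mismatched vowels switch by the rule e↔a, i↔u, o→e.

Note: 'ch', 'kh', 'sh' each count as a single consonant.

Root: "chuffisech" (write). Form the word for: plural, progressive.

yechuffisechchekh

Attach number plural ya- → yachuffisech.
Attach aspect progressive -chakh → yachuffisechchakh.
Apply vowel harmony: yachuffisechchakh → yechuffisechchekh.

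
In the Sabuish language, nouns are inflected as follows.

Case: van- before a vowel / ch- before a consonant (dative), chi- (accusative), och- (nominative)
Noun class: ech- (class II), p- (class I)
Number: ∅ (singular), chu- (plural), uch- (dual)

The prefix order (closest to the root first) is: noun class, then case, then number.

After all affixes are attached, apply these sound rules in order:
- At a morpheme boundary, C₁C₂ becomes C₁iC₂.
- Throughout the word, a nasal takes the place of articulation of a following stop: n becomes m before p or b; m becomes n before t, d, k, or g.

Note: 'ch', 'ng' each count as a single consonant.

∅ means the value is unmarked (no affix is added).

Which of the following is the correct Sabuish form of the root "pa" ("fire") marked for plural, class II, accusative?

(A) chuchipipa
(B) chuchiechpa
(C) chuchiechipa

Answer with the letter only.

C

Attach noun class class II ech- → echpa.
Attach case accusative chi- → chiechpa.
Attach number plural chu- → chuchiechpa.
Apply epenthesis: chuchiechpa → chuchiechipa.
Nasal assimilation: no change.
So the correct form is chuchiechipa, option (C).
(B) chuchiechpa is wrong: it fails to apply the sound rule(s).
(A) chuchipipa is wrong: it uses class I instead of class II for noun class.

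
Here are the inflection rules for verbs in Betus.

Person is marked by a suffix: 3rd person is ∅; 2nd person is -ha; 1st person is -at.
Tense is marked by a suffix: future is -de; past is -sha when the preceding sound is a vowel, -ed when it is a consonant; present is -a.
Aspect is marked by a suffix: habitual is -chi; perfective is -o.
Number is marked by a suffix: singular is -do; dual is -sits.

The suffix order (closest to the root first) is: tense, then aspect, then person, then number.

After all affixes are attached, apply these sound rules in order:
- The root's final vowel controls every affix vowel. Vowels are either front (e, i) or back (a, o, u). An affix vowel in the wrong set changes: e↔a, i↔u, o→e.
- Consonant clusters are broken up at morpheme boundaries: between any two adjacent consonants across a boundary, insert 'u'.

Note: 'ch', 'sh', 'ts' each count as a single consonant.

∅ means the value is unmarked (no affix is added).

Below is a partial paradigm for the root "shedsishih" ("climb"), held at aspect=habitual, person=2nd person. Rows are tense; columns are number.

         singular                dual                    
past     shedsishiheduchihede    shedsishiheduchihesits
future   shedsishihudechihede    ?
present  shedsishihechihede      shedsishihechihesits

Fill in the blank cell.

Attach tense future -de → shedsishihde.
Attach aspect habitual -chi → shedsishihdechi.
Attach person 2nd person -ha → shedsishihdechiha.
Attach number dual -sits → shedsishihdechihasits.
Apply vowel harmony: shedsishihdechihasits → shedsishihdechihesits.
Apply epenthesis: shedsishihdechihesits → shedsishihudechihesits.

shedsishihudechihesits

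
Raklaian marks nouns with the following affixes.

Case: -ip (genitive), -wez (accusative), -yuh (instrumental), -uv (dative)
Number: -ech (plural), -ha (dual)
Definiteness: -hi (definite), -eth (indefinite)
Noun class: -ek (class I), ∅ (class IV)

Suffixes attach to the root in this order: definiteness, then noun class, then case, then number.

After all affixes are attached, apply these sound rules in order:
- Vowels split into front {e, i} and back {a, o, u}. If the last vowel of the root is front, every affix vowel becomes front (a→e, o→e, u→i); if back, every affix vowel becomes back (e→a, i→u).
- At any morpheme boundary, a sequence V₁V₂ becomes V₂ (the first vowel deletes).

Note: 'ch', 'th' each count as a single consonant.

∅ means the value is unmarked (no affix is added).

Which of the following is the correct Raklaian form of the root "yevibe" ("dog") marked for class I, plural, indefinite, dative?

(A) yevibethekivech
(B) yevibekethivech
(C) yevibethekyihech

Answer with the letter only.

Attach definiteness indefinite -eth → yevibeeth.
Attach noun class class I -ek → yevibeethek.
Attach case dative -uv → yevibeethekuv.
Attach number plural -ech → yevibeethekuvech.
Apply vowel harmony: yevibeethekuvech → yevibeethekivech.
Apply vowel deletion: yevibeethekivech → yevibethekivech.
So the correct form is yevibethekivech, option (A).
(C) yevibethekyihech is wrong: it uses instrumental instead of dative for case.
(B) yevibekethivech is wrong: it has the affixes in the wrong order.

A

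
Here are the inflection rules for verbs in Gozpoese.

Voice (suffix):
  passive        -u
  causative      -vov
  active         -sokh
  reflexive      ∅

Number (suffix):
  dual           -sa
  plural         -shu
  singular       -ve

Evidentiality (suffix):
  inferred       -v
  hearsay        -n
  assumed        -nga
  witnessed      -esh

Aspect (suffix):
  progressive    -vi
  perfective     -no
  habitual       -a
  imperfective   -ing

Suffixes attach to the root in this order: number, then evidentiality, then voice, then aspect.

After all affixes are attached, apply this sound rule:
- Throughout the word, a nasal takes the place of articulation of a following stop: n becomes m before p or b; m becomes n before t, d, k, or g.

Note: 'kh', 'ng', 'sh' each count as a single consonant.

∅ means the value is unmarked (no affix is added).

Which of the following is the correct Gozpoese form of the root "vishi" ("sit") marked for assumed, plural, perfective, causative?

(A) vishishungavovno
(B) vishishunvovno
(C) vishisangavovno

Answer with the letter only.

Attach number plural -shu → vishishu.
Attach evidentiality assumed -nga → vishishunga.
Attach voice causative -vov → vishishungavov.
Attach aspect perfective -no → vishishungavovno.
Nasal assimilation: no change.
So the correct form is vishishungavovno, option (A).
(B) vishishunvovno is wrong: it uses hearsay instead of assumed for evidentiality.
(C) vishisangavovno is wrong: it uses dual instead of plural for number.

A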